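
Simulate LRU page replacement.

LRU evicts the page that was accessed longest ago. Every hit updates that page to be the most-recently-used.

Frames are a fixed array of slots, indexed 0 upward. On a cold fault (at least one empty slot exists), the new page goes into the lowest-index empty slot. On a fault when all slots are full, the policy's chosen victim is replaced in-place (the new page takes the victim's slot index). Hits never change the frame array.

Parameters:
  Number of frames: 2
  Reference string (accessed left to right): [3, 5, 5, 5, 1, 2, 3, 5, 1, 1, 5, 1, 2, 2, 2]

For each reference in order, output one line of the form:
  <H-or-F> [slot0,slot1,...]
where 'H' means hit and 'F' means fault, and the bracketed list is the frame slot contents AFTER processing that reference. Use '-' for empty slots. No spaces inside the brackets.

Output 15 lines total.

F [3,-]
F [3,5]
H [3,5]
H [3,5]
F [1,5]
F [1,2]
F [3,2]
F [3,5]
F [1,5]
H [1,5]
H [1,5]
H [1,5]
F [1,2]
H [1,2]
H [1,2]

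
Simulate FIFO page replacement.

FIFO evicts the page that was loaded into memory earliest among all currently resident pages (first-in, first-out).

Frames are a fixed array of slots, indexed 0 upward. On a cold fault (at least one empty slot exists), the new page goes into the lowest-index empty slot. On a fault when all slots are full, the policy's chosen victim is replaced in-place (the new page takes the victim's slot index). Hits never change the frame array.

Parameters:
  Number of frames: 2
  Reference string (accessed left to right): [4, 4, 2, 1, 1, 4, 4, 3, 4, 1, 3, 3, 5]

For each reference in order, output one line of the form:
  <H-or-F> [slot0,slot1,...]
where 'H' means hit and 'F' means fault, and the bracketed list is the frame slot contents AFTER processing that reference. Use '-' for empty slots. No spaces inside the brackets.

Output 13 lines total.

F [4,-]
H [4,-]
F [4,2]
F [1,2]
H [1,2]
F [1,4]
H [1,4]
F [3,4]
H [3,4]
F [3,1]
H [3,1]
H [3,1]
F [5,1]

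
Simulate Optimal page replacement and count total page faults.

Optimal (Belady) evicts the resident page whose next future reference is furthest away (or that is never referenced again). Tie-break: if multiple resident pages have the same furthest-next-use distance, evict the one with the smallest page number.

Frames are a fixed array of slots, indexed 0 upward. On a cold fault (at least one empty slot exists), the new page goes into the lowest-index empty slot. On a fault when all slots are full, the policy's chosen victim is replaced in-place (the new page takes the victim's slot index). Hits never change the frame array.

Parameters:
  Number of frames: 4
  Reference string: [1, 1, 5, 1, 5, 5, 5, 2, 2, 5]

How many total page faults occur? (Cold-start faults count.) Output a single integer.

Answer: 3

Derivation:
Step 0: ref 1 → FAULT, frames=[1,-,-,-]
Step 1: ref 1 → HIT, frames=[1,-,-,-]
Step 2: ref 5 → FAULT, frames=[1,5,-,-]
Step 3: ref 1 → HIT, frames=[1,5,-,-]
Step 4: ref 5 → HIT, frames=[1,5,-,-]
Step 5: ref 5 → HIT, frames=[1,5,-,-]
Step 6: ref 5 → HIT, frames=[1,5,-,-]
Step 7: ref 2 → FAULT, frames=[1,5,2,-]
Step 8: ref 2 → HIT, frames=[1,5,2,-]
Step 9: ref 5 → HIT, frames=[1,5,2,-]
Total faults: 3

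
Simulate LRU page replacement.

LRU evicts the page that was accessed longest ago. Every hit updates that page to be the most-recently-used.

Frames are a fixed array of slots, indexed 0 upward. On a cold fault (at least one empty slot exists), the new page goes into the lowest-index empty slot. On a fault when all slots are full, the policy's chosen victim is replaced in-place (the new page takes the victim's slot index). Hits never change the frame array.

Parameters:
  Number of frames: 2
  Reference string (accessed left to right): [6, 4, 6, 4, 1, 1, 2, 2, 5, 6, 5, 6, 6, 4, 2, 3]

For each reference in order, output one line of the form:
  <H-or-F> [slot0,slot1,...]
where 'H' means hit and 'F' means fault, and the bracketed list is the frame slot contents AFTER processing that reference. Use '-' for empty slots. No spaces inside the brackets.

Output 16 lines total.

F [6,-]
F [6,4]
H [6,4]
H [6,4]
F [1,4]
H [1,4]
F [1,2]
H [1,2]
F [5,2]
F [5,6]
H [5,6]
H [5,6]
H [5,6]
F [4,6]
F [4,2]
F [3,2]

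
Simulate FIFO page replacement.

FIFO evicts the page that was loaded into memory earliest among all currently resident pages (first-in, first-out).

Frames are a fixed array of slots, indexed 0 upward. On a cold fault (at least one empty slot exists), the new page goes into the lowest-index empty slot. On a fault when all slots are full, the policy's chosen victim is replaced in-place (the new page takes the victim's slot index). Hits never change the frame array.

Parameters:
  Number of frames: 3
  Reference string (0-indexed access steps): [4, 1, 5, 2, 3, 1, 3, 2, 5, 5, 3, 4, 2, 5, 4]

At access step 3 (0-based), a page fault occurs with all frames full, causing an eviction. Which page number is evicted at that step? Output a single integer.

Answer: 4

Derivation:
Step 0: ref 4 -> FAULT, frames=[4,-,-]
Step 1: ref 1 -> FAULT, frames=[4,1,-]
Step 2: ref 5 -> FAULT, frames=[4,1,5]
Step 3: ref 2 -> FAULT, evict 4, frames=[2,1,5]
At step 3: evicted page 4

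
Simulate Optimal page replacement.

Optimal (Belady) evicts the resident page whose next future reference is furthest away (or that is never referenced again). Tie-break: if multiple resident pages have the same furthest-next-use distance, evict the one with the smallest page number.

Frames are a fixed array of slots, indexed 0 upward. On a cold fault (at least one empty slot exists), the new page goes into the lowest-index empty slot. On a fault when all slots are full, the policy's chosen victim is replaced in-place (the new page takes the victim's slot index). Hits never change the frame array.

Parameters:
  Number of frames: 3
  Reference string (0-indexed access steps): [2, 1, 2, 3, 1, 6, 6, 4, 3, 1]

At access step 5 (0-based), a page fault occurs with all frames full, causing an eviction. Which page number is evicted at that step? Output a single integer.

Answer: 2

Derivation:
Step 0: ref 2 -> FAULT, frames=[2,-,-]
Step 1: ref 1 -> FAULT, frames=[2,1,-]
Step 2: ref 2 -> HIT, frames=[2,1,-]
Step 3: ref 3 -> FAULT, frames=[2,1,3]
Step 4: ref 1 -> HIT, frames=[2,1,3]
Step 5: ref 6 -> FAULT, evict 2, frames=[6,1,3]
At step 5: evicted page 2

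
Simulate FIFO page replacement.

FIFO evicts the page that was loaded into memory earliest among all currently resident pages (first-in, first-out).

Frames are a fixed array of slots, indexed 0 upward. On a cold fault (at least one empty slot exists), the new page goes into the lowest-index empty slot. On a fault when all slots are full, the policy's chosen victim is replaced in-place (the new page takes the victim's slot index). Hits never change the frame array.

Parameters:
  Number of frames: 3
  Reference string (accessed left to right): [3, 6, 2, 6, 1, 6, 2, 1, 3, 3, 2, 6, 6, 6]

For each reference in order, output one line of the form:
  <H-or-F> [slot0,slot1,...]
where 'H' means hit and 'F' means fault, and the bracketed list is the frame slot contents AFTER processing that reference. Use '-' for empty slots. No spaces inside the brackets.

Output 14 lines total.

F [3,-,-]
F [3,6,-]
F [3,6,2]
H [3,6,2]
F [1,6,2]
H [1,6,2]
H [1,6,2]
H [1,6,2]
F [1,3,2]
H [1,3,2]
H [1,3,2]
F [1,3,6]
H [1,3,6]
H [1,3,6]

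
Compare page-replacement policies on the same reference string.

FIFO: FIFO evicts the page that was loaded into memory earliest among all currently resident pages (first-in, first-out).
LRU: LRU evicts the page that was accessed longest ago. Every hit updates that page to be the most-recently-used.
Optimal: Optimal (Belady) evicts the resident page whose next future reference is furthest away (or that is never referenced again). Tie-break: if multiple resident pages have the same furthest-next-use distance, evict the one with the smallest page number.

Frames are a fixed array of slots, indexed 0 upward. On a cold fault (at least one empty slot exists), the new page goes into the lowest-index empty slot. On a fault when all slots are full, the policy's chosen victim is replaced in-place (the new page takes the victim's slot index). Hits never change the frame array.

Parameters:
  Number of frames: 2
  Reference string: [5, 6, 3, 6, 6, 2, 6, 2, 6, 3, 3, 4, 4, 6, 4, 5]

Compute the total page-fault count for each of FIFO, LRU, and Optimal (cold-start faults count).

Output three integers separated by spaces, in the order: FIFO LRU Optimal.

Answer: 9 8 7

Derivation:
--- FIFO ---
  step 0: ref 5 -> FAULT, frames=[5,-] (faults so far: 1)
  step 1: ref 6 -> FAULT, frames=[5,6] (faults so far: 2)
  step 2: ref 3 -> FAULT, evict 5, frames=[3,6] (faults so far: 3)
  step 3: ref 6 -> HIT, frames=[3,6] (faults so far: 3)
  step 4: ref 6 -> HIT, frames=[3,6] (faults so far: 3)
  step 5: ref 2 -> FAULT, evict 6, frames=[3,2] (faults so far: 4)
  step 6: ref 6 -> FAULT, evict 3, frames=[6,2] (faults so far: 5)
  step 7: ref 2 -> HIT, frames=[6,2] (faults so far: 5)
  step 8: ref 6 -> HIT, frames=[6,2] (faults so far: 5)
  step 9: ref 3 -> FAULT, evict 2, frames=[6,3] (faults so far: 6)
  step 10: ref 3 -> HIT, frames=[6,3] (faults so far: 6)
  step 11: ref 4 -> FAULT, evict 6, frames=[4,3] (faults so far: 7)
  step 12: ref 4 -> HIT, frames=[4,3] (faults so far: 7)
  step 13: ref 6 -> FAULT, evict 3, frames=[4,6] (faults so far: 8)
  step 14: ref 4 -> HIT, frames=[4,6] (faults so far: 8)
  step 15: ref 5 -> FAULT, evict 4, frames=[5,6] (faults so far: 9)
  FIFO total faults: 9
--- LRU ---
  step 0: ref 5 -> FAULT, frames=[5,-] (faults so far: 1)
  step 1: ref 6 -> FAULT, frames=[5,6] (faults so far: 2)
  step 2: ref 3 -> FAULT, evict 5, frames=[3,6] (faults so far: 3)
  step 3: ref 6 -> HIT, frames=[3,6] (faults so far: 3)
  step 4: ref 6 -> HIT, frames=[3,6] (faults so far: 3)
  step 5: ref 2 -> FAULT, evict 3, frames=[2,6] (faults so far: 4)
  step 6: ref 6 -> HIT, frames=[2,6] (faults so far: 4)
  step 7: ref 2 -> HIT, frames=[2,6] (faults so far: 4)
  step 8: ref 6 -> HIT, frames=[2,6] (faults so far: 4)
  step 9: ref 3 -> FAULT, evict 2, frames=[3,6] (faults so far: 5)
  step 10: ref 3 -> HIT, frames=[3,6] (faults so far: 5)
  step 11: ref 4 -> FAULT, evict 6, frames=[3,4] (faults so far: 6)
  step 12: ref 4 -> HIT, frames=[3,4] (faults so far: 6)
  step 13: ref 6 -> FAULT, evict 3, frames=[6,4] (faults so far: 7)
  step 14: ref 4 -> HIT, frames=[6,4] (faults so far: 7)
  step 15: ref 5 -> FAULT, evict 6, frames=[5,4] (faults so far: 8)
  LRU total faults: 8
--- Optimal ---
  step 0: ref 5 -> FAULT, frames=[5,-] (faults so far: 1)
  step 1: ref 6 -> FAULT, frames=[5,6] (faults so far: 2)
  step 2: ref 3 -> FAULT, evict 5, frames=[3,6] (faults so far: 3)
  step 3: ref 6 -> HIT, frames=[3,6] (faults so far: 3)
  step 4: ref 6 -> HIT, frames=[3,6] (faults so far: 3)
  step 5: ref 2 -> FAULT, evict 3, frames=[2,6] (faults so far: 4)
  step 6: ref 6 -> HIT, frames=[2,6] (faults so far: 4)
  step 7: ref 2 -> HIT, frames=[2,6] (faults so far: 4)
  step 8: ref 6 -> HIT, frames=[2,6] (faults so far: 4)
  step 9: ref 3 -> FAULT, evict 2, frames=[3,6] (faults so far: 5)
  step 10: ref 3 -> HIT, frames=[3,6] (faults so far: 5)
  step 11: ref 4 -> FAULT, evict 3, frames=[4,6] (faults so far: 6)
  step 12: ref 4 -> HIT, frames=[4,6] (faults so far: 6)
  step 13: ref 6 -> HIT, frames=[4,6] (faults so far: 6)
  step 14: ref 4 -> HIT, frames=[4,6] (faults so far: 6)
  step 15: ref 5 -> FAULT, evict 4, frames=[5,6] (faults so far: 7)
  Optimal total faults: 7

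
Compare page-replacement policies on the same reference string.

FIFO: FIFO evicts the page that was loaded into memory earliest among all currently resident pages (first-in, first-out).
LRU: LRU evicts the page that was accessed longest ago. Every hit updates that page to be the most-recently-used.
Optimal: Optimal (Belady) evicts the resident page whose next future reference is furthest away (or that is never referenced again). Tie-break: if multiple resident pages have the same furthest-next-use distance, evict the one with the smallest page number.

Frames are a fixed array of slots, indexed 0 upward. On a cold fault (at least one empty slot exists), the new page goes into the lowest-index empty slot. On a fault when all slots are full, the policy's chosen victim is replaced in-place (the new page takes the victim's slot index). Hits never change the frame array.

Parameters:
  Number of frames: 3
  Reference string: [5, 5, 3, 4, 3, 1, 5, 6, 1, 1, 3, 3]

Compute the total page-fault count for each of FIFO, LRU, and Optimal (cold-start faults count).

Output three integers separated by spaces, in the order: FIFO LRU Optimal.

Answer: 7 7 5

Derivation:
--- FIFO ---
  step 0: ref 5 -> FAULT, frames=[5,-,-] (faults so far: 1)
  step 1: ref 5 -> HIT, frames=[5,-,-] (faults so far: 1)
  step 2: ref 3 -> FAULT, frames=[5,3,-] (faults so far: 2)
  step 3: ref 4 -> FAULT, frames=[5,3,4] (faults so far: 3)
  step 4: ref 3 -> HIT, frames=[5,3,4] (faults so far: 3)
  step 5: ref 1 -> FAULT, evict 5, frames=[1,3,4] (faults so far: 4)
  step 6: ref 5 -> FAULT, evict 3, frames=[1,5,4] (faults so far: 5)
  step 7: ref 6 -> FAULT, evict 4, frames=[1,5,6] (faults so far: 6)
  step 8: ref 1 -> HIT, frames=[1,5,6] (faults so far: 6)
  step 9: ref 1 -> HIT, frames=[1,5,6] (faults so far: 6)
  step 10: ref 3 -> FAULT, evict 1, frames=[3,5,6] (faults so far: 7)
  step 11: ref 3 -> HIT, frames=[3,5,6] (faults so far: 7)
  FIFO total faults: 7
--- LRU ---
  step 0: ref 5 -> FAULT, frames=[5,-,-] (faults so far: 1)
  step 1: ref 5 -> HIT, frames=[5,-,-] (faults so far: 1)
  step 2: ref 3 -> FAULT, frames=[5,3,-] (faults so far: 2)
  step 3: ref 4 -> FAULT, frames=[5,3,4] (faults so far: 3)
  step 4: ref 3 -> HIT, frames=[5,3,4] (faults so far: 3)
  step 5: ref 1 -> FAULT, evict 5, frames=[1,3,4] (faults so far: 4)
  step 6: ref 5 -> FAULT, evict 4, frames=[1,3,5] (faults so far: 5)
  step 7: ref 6 -> FAULT, evict 3, frames=[1,6,5] (faults so far: 6)
  step 8: ref 1 -> HIT, frames=[1,6,5] (faults so far: 6)
  step 9: ref 1 -> HIT, frames=[1,6,5] (faults so far: 6)
  step 10: ref 3 -> FAULT, evict 5, frames=[1,6,3] (faults so far: 7)
  step 11: ref 3 -> HIT, frames=[1,6,3] (faults so far: 7)
  LRU total faults: 7
--- Optimal ---
  step 0: ref 5 -> FAULT, frames=[5,-,-] (faults so far: 1)
  step 1: ref 5 -> HIT, frames=[5,-,-] (faults so far: 1)
  step 2: ref 3 -> FAULT, frames=[5,3,-] (faults so far: 2)
  step 3: ref 4 -> FAULT, frames=[5,3,4] (faults so far: 3)
  step 4: ref 3 -> HIT, frames=[5,3,4] (faults so far: 3)
  step 5: ref 1 -> FAULT, evict 4, frames=[5,3,1] (faults so far: 4)
  step 6: ref 5 -> HIT, frames=[5,3,1] (faults so far: 4)
  step 7: ref 6 -> FAULT, evict 5, frames=[6,3,1] (faults so far: 5)
  step 8: ref 1 -> HIT, frames=[6,3,1] (faults so far: 5)
  step 9: ref 1 -> HIT, frames=[6,3,1] (faults so far: 5)
  step 10: ref 3 -> HIT, frames=[6,3,1] (faults so far: 5)
  step 11: ref 3 -> HIT, frames=[6,3,1] (faults so far: 5)
  Optimal total faults: 5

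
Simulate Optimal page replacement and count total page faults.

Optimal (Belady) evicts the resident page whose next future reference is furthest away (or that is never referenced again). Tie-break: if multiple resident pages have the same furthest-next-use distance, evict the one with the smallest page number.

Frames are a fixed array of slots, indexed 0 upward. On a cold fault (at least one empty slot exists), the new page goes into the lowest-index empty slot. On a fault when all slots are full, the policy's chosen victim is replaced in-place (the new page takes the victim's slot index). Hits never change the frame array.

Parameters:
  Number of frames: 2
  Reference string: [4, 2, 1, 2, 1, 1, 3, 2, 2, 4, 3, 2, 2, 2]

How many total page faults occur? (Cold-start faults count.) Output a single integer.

Step 0: ref 4 → FAULT, frames=[4,-]
Step 1: ref 2 → FAULT, frames=[4,2]
Step 2: ref 1 → FAULT (evict 4), frames=[1,2]
Step 3: ref 2 → HIT, frames=[1,2]
Step 4: ref 1 → HIT, frames=[1,2]
Step 5: ref 1 → HIT, frames=[1,2]
Step 6: ref 3 → FAULT (evict 1), frames=[3,2]
Step 7: ref 2 → HIT, frames=[3,2]
Step 8: ref 2 → HIT, frames=[3,2]
Step 9: ref 4 → FAULT (evict 2), frames=[3,4]
Step 10: ref 3 → HIT, frames=[3,4]
Step 11: ref 2 → FAULT (evict 3), frames=[2,4]
Step 12: ref 2 → HIT, frames=[2,4]
Step 13: ref 2 → HIT, frames=[2,4]
Total faults: 6

Answer: 6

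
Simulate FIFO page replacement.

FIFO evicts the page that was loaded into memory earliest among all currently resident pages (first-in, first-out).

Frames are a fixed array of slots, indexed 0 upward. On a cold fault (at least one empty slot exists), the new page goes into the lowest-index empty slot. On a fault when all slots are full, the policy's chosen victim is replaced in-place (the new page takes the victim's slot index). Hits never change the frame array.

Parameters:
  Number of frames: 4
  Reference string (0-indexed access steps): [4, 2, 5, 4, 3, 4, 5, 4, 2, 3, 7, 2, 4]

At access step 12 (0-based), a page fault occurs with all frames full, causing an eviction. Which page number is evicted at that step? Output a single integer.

Step 0: ref 4 -> FAULT, frames=[4,-,-,-]
Step 1: ref 2 -> FAULT, frames=[4,2,-,-]
Step 2: ref 5 -> FAULT, frames=[4,2,5,-]
Step 3: ref 4 -> HIT, frames=[4,2,5,-]
Step 4: ref 3 -> FAULT, frames=[4,2,5,3]
Step 5: ref 4 -> HIT, frames=[4,2,5,3]
Step 6: ref 5 -> HIT, frames=[4,2,5,3]
Step 7: ref 4 -> HIT, frames=[4,2,5,3]
Step 8: ref 2 -> HIT, frames=[4,2,5,3]
Step 9: ref 3 -> HIT, frames=[4,2,5,3]
Step 10: ref 7 -> FAULT, evict 4, frames=[7,2,5,3]
Step 11: ref 2 -> HIT, frames=[7,2,5,3]
Step 12: ref 4 -> FAULT, evict 2, frames=[7,4,5,3]
At step 12: evicted page 2

Answer: 2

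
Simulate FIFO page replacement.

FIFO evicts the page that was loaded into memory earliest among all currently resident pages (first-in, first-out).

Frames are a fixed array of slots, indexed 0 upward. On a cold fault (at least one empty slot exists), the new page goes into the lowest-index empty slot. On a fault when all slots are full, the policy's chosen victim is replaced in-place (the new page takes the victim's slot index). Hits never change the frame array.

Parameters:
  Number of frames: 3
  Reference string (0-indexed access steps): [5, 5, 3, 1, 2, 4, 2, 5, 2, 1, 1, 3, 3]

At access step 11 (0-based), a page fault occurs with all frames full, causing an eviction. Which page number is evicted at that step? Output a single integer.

Step 0: ref 5 -> FAULT, frames=[5,-,-]
Step 1: ref 5 -> HIT, frames=[5,-,-]
Step 2: ref 3 -> FAULT, frames=[5,3,-]
Step 3: ref 1 -> FAULT, frames=[5,3,1]
Step 4: ref 2 -> FAULT, evict 5, frames=[2,3,1]
Step 5: ref 4 -> FAULT, evict 3, frames=[2,4,1]
Step 6: ref 2 -> HIT, frames=[2,4,1]
Step 7: ref 5 -> FAULT, evict 1, frames=[2,4,5]
Step 8: ref 2 -> HIT, frames=[2,4,5]
Step 9: ref 1 -> FAULT, evict 2, frames=[1,4,5]
Step 10: ref 1 -> HIT, frames=[1,4,5]
Step 11: ref 3 -> FAULT, evict 4, frames=[1,3,5]
At step 11: evicted page 4

Answer: 4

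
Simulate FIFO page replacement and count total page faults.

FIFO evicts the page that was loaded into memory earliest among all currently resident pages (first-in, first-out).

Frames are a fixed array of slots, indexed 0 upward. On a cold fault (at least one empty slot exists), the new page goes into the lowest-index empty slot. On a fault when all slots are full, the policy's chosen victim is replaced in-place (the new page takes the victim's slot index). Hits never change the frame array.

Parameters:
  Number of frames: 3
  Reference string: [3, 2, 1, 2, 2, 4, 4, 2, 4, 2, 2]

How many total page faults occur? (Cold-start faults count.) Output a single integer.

Answer: 4

Derivation:
Step 0: ref 3 → FAULT, frames=[3,-,-]
Step 1: ref 2 → FAULT, frames=[3,2,-]
Step 2: ref 1 → FAULT, frames=[3,2,1]
Step 3: ref 2 → HIT, frames=[3,2,1]
Step 4: ref 2 → HIT, frames=[3,2,1]
Step 5: ref 4 → FAULT (evict 3), frames=[4,2,1]
Step 6: ref 4 → HIT, frames=[4,2,1]
Step 7: ref 2 → HIT, frames=[4,2,1]
Step 8: ref 4 → HIT, frames=[4,2,1]
Step 9: ref 2 → HIT, frames=[4,2,1]
Step 10: ref 2 → HIT, frames=[4,2,1]
Total faults: 4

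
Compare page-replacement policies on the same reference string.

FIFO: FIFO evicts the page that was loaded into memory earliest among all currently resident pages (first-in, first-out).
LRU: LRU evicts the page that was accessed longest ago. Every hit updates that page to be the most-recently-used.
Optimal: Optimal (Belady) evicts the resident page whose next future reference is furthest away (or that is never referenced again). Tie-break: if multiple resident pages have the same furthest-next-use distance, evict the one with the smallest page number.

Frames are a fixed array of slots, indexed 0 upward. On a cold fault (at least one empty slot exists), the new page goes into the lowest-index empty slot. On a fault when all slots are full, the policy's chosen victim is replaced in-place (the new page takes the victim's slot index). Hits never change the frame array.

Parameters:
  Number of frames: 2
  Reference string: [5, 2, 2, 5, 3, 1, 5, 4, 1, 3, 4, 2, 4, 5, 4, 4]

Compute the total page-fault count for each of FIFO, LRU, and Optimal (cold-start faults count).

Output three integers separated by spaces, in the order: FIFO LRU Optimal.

Answer: 12 11 8

Derivation:
--- FIFO ---
  step 0: ref 5 -> FAULT, frames=[5,-] (faults so far: 1)
  step 1: ref 2 -> FAULT, frames=[5,2] (faults so far: 2)
  step 2: ref 2 -> HIT, frames=[5,2] (faults so far: 2)
  step 3: ref 5 -> HIT, frames=[5,2] (faults so far: 2)
  step 4: ref 3 -> FAULT, evict 5, frames=[3,2] (faults so far: 3)
  step 5: ref 1 -> FAULT, evict 2, frames=[3,1] (faults so far: 4)
  step 6: ref 5 -> FAULT, evict 3, frames=[5,1] (faults so far: 5)
  step 7: ref 4 -> FAULT, evict 1, frames=[5,4] (faults so far: 6)
  step 8: ref 1 -> FAULT, evict 5, frames=[1,4] (faults so far: 7)
  step 9: ref 3 -> FAULT, evict 4, frames=[1,3] (faults so far: 8)
  step 10: ref 4 -> FAULT, evict 1, frames=[4,3] (faults so far: 9)
  step 11: ref 2 -> FAULT, evict 3, frames=[4,2] (faults so far: 10)
  step 12: ref 4 -> HIT, frames=[4,2] (faults so far: 10)
  step 13: ref 5 -> FAULT, evict 4, frames=[5,2] (faults so far: 11)
  step 14: ref 4 -> FAULT, evict 2, frames=[5,4] (faults so far: 12)
  step 15: ref 4 -> HIT, frames=[5,4] (faults so far: 12)
  FIFO total faults: 12
--- LRU ---
  step 0: ref 5 -> FAULT, frames=[5,-] (faults so far: 1)
  step 1: ref 2 -> FAULT, frames=[5,2] (faults so far: 2)
  step 2: ref 2 -> HIT, frames=[5,2] (faults so far: 2)
  step 3: ref 5 -> HIT, frames=[5,2] (faults so far: 2)
  step 4: ref 3 -> FAULT, evict 2, frames=[5,3] (faults so far: 3)
  step 5: ref 1 -> FAULT, evict 5, frames=[1,3] (faults so far: 4)
  step 6: ref 5 -> FAULT, evict 3, frames=[1,5] (faults so far: 5)
  step 7: ref 4 -> FAULT, evict 1, frames=[4,5] (faults so far: 6)
  step 8: ref 1 -> FAULT, evict 5, frames=[4,1] (faults so far: 7)
  step 9: ref 3 -> FAULT, evict 4, frames=[3,1] (faults so far: 8)
  step 10: ref 4 -> FAULT, evict 1, frames=[3,4] (faults so far: 9)
  step 11: ref 2 -> FAULT, evict 3, frames=[2,4] (faults so far: 10)
  step 12: ref 4 -> HIT, frames=[2,4] (faults so far: 10)
  step 13: ref 5 -> FAULT, evict 2, frames=[5,4] (faults so far: 11)
  step 14: ref 4 -> HIT, frames=[5,4] (faults so far: 11)
  step 15: ref 4 -> HIT, frames=[5,4] (faults so far: 11)
  LRU total faults: 11
--- Optimal ---
  step 0: ref 5 -> FAULT, frames=[5,-] (faults so far: 1)
  step 1: ref 2 -> FAULT, frames=[5,2] (faults so far: 2)
  step 2: ref 2 -> HIT, frames=[5,2] (faults so far: 2)
  step 3: ref 5 -> HIT, frames=[5,2] (faults so far: 2)
  step 4: ref 3 -> FAULT, evict 2, frames=[5,3] (faults so far: 3)
  step 5: ref 1 -> FAULT, evict 3, frames=[5,1] (faults so far: 4)
  step 6: ref 5 -> HIT, frames=[5,1] (faults so far: 4)
  step 7: ref 4 -> FAULT, evict 5, frames=[4,1] (faults so far: 5)
  step 8: ref 1 -> HIT, frames=[4,1] (faults so far: 5)
  step 9: ref 3 -> FAULT, evict 1, frames=[4,3] (faults so far: 6)
  step 10: ref 4 -> HIT, frames=[4,3] (faults so far: 6)
  step 11: ref 2 -> FAULT, evict 3, frames=[4,2] (faults so far: 7)
  step 12: ref 4 -> HIT, frames=[4,2] (faults so far: 7)
  step 13: ref 5 -> FAULT, evict 2, frames=[4,5] (faults so far: 8)
  step 14: ref 4 -> HIT, frames=[4,5] (faults so far: 8)
  step 15: ref 4 -> HIT, frames=[4,5] (faults so far: 8)
  Optimal total faults: 8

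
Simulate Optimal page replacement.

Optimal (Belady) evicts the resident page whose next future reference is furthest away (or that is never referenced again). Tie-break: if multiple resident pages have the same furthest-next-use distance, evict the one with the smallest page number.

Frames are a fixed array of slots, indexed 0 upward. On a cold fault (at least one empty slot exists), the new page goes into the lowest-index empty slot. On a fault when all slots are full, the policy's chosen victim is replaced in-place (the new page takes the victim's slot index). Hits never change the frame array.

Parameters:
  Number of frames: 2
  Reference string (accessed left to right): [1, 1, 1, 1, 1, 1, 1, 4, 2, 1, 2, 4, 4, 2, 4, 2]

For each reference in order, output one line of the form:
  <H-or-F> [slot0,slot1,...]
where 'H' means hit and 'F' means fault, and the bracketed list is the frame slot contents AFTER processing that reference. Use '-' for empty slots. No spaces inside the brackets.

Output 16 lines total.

F [1,-]
H [1,-]
H [1,-]
H [1,-]
H [1,-]
H [1,-]
H [1,-]
F [1,4]
F [1,2]
H [1,2]
H [1,2]
F [4,2]
H [4,2]
H [4,2]
H [4,2]
H [4,2]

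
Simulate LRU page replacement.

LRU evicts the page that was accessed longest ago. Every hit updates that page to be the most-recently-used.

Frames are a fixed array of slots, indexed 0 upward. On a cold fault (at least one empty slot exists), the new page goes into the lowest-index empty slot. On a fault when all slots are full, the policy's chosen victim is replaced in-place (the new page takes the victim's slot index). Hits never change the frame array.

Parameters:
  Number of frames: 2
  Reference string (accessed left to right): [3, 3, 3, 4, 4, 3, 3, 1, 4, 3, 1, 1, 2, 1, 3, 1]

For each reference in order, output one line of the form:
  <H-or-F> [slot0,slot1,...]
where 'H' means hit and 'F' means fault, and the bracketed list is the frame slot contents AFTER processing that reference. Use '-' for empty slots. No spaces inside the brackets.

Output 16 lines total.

F [3,-]
H [3,-]
H [3,-]
F [3,4]
H [3,4]
H [3,4]
H [3,4]
F [3,1]
F [4,1]
F [4,3]
F [1,3]
H [1,3]
F [1,2]
H [1,2]
F [1,3]
H [1,3]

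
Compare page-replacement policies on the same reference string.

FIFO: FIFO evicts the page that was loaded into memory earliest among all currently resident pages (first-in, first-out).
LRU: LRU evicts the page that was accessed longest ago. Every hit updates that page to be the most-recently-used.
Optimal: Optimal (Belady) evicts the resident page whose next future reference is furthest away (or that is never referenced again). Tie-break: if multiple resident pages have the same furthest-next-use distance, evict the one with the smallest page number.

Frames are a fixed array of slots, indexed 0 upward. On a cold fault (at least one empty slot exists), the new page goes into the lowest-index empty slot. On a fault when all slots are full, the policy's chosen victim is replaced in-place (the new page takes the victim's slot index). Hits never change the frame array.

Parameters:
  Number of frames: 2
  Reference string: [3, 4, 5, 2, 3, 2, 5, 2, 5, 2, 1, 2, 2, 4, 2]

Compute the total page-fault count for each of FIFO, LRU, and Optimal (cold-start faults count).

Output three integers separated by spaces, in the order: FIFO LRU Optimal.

Answer: 10 8 7

Derivation:
--- FIFO ---
  step 0: ref 3 -> FAULT, frames=[3,-] (faults so far: 1)
  step 1: ref 4 -> FAULT, frames=[3,4] (faults so far: 2)
  step 2: ref 5 -> FAULT, evict 3, frames=[5,4] (faults so far: 3)
  step 3: ref 2 -> FAULT, evict 4, frames=[5,2] (faults so far: 4)
  step 4: ref 3 -> FAULT, evict 5, frames=[3,2] (faults so far: 5)
  step 5: ref 2 -> HIT, frames=[3,2] (faults so far: 5)
  step 6: ref 5 -> FAULT, evict 2, frames=[3,5] (faults so far: 6)
  step 7: ref 2 -> FAULT, evict 3, frames=[2,5] (faults so far: 7)
  step 8: ref 5 -> HIT, frames=[2,5] (faults so far: 7)
  step 9: ref 2 -> HIT, frames=[2,5] (faults so far: 7)
  step 10: ref 1 -> FAULT, evict 5, frames=[2,1] (faults so far: 8)
  step 11: ref 2 -> HIT, frames=[2,1] (faults so far: 8)
  step 12: ref 2 -> HIT, frames=[2,1] (faults so far: 8)
  step 13: ref 4 -> FAULT, evict 2, frames=[4,1] (faults so far: 9)
  step 14: ref 2 -> FAULT, evict 1, frames=[4,2] (faults so far: 10)
  FIFO total faults: 10
--- LRU ---
  step 0: ref 3 -> FAULT, frames=[3,-] (faults so far: 1)
  step 1: ref 4 -> FAULT, frames=[3,4] (faults so far: 2)
  step 2: ref 5 -> FAULT, evict 3, frames=[5,4] (faults so far: 3)
  step 3: ref 2 -> FAULT, evict 4, frames=[5,2] (faults so far: 4)
  step 4: ref 3 -> FAULT, evict 5, frames=[3,2] (faults so far: 5)
  step 5: ref 2 -> HIT, frames=[3,2] (faults so far: 5)
  step 6: ref 5 -> FAULT, evict 3, frames=[5,2] (faults so far: 6)
  step 7: ref 2 -> HIT, frames=[5,2] (faults so far: 6)
  step 8: ref 5 -> HIT, frames=[5,2] (faults so far: 6)
  step 9: ref 2 -> HIT, frames=[5,2] (faults so far: 6)
  step 10: ref 1 -> FAULT, evict 5, frames=[1,2] (faults so far: 7)
  step 11: ref 2 -> HIT, frames=[1,2] (faults so far: 7)
  step 12: ref 2 -> HIT, frames=[1,2] (faults so far: 7)
  step 13: ref 4 -> FAULT, evict 1, frames=[4,2] (faults so far: 8)
  step 14: ref 2 -> HIT, frames=[4,2] (faults so far: 8)
  LRU total faults: 8
--- Optimal ---
  step 0: ref 3 -> FAULT, frames=[3,-] (faults so far: 1)
  step 1: ref 4 -> FAULT, frames=[3,4] (faults so far: 2)
  step 2: ref 5 -> FAULT, evict 4, frames=[3,5] (faults so far: 3)
  step 3: ref 2 -> FAULT, evict 5, frames=[3,2] (faults so far: 4)
  step 4: ref 3 -> HIT, frames=[3,2] (faults so far: 4)
  step 5: ref 2 -> HIT, frames=[3,2] (faults so far: 4)
  step 6: ref 5 -> FAULT, evict 3, frames=[5,2] (faults so far: 5)
  step 7: ref 2 -> HIT, frames=[5,2] (faults so far: 5)
  step 8: ref 5 -> HIT, frames=[5,2] (faults so far: 5)
  step 9: ref 2 -> HIT, frames=[5,2] (faults so far: 5)
  step 10: ref 1 -> FAULT, evict 5, frames=[1,2] (faults so far: 6)
  step 11: ref 2 -> HIT, frames=[1,2] (faults so far: 6)
  step 12: ref 2 -> HIT, frames=[1,2] (faults so far: 6)
  step 13: ref 4 -> FAULT, evict 1, frames=[4,2] (faults so far: 7)
  step 14: ref 2 -> HIT, frames=[4,2] (faults so far: 7)
  Optimal total faults: 7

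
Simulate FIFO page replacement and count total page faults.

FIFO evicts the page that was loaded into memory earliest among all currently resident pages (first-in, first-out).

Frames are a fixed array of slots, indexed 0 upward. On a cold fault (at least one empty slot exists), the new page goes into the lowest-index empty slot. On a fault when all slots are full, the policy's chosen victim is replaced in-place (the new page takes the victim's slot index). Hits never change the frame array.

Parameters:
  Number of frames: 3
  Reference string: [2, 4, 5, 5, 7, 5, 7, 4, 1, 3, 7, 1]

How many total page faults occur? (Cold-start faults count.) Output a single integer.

Step 0: ref 2 → FAULT, frames=[2,-,-]
Step 1: ref 4 → FAULT, frames=[2,4,-]
Step 2: ref 5 → FAULT, frames=[2,4,5]
Step 3: ref 5 → HIT, frames=[2,4,5]
Step 4: ref 7 → FAULT (evict 2), frames=[7,4,5]
Step 5: ref 5 → HIT, frames=[7,4,5]
Step 6: ref 7 → HIT, frames=[7,4,5]
Step 7: ref 4 → HIT, frames=[7,4,5]
Step 8: ref 1 → FAULT (evict 4), frames=[7,1,5]
Step 9: ref 3 → FAULT (evict 5), frames=[7,1,3]
Step 10: ref 7 → HIT, frames=[7,1,3]
Step 11: ref 1 → HIT, frames=[7,1,3]
Total faults: 6

Answer: 6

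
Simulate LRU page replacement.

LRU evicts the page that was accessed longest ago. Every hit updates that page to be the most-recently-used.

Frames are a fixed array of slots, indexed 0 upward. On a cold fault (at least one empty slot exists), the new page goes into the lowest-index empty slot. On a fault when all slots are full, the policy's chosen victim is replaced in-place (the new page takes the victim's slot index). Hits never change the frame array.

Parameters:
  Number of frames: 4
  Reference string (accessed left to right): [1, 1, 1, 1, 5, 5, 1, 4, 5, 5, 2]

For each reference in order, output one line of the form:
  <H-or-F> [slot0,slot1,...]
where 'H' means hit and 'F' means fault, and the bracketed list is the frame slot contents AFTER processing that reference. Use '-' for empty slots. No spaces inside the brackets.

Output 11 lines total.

F [1,-,-,-]
H [1,-,-,-]
H [1,-,-,-]
H [1,-,-,-]
F [1,5,-,-]
H [1,5,-,-]
H [1,5,-,-]
F [1,5,4,-]
H [1,5,4,-]
H [1,5,4,-]
F [1,5,4,2]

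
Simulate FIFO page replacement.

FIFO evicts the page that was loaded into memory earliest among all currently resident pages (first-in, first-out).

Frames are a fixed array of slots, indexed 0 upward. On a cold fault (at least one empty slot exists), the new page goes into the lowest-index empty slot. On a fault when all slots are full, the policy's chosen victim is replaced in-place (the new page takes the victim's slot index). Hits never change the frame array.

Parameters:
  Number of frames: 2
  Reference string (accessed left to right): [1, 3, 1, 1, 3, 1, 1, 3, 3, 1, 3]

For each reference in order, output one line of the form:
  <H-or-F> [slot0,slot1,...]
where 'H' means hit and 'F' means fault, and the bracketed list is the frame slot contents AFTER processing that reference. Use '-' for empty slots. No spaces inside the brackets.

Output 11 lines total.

F [1,-]
F [1,3]
H [1,3]
H [1,3]
H [1,3]
H [1,3]
H [1,3]
H [1,3]
H [1,3]
H [1,3]
H [1,3]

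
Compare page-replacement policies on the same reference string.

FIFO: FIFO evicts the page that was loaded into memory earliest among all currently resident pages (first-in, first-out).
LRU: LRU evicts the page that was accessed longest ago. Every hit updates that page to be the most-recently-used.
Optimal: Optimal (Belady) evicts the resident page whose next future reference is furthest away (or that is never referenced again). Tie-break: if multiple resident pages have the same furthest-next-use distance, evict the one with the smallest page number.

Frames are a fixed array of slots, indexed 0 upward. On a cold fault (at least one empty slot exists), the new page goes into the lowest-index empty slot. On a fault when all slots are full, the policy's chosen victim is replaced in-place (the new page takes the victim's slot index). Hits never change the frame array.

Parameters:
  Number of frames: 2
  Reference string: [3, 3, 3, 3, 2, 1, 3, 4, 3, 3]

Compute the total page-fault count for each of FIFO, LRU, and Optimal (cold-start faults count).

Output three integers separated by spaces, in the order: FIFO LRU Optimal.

Answer: 5 5 4

Derivation:
--- FIFO ---
  step 0: ref 3 -> FAULT, frames=[3,-] (faults so far: 1)
  step 1: ref 3 -> HIT, frames=[3,-] (faults so far: 1)
  step 2: ref 3 -> HIT, frames=[3,-] (faults so far: 1)
  step 3: ref 3 -> HIT, frames=[3,-] (faults so far: 1)
  step 4: ref 2 -> FAULT, frames=[3,2] (faults so far: 2)
  step 5: ref 1 -> FAULT, evict 3, frames=[1,2] (faults so far: 3)
  step 6: ref 3 -> FAULT, evict 2, frames=[1,3] (faults so far: 4)
  step 7: ref 4 -> FAULT, evict 1, frames=[4,3] (faults so far: 5)
  step 8: ref 3 -> HIT, frames=[4,3] (faults so far: 5)
  step 9: ref 3 -> HIT, frames=[4,3] (faults so far: 5)
  FIFO total faults: 5
--- LRU ---
  step 0: ref 3 -> FAULT, frames=[3,-] (faults so far: 1)
  step 1: ref 3 -> HIT, frames=[3,-] (faults so far: 1)
  step 2: ref 3 -> HIT, frames=[3,-] (faults so far: 1)
  step 3: ref 3 -> HIT, frames=[3,-] (faults so far: 1)
  step 4: ref 2 -> FAULT, frames=[3,2] (faults so far: 2)
  step 5: ref 1 -> FAULT, evict 3, frames=[1,2] (faults so far: 3)
  step 6: ref 3 -> FAULT, evict 2, frames=[1,3] (faults so far: 4)
  step 7: ref 4 -> FAULT, evict 1, frames=[4,3] (faults so far: 5)
  step 8: ref 3 -> HIT, frames=[4,3] (faults so far: 5)
  step 9: ref 3 -> HIT, frames=[4,3] (faults so far: 5)
  LRU total faults: 5
--- Optimal ---
  step 0: ref 3 -> FAULT, frames=[3,-] (faults so far: 1)
  step 1: ref 3 -> HIT, frames=[3,-] (faults so far: 1)
  step 2: ref 3 -> HIT, frames=[3,-] (faults so far: 1)
  step 3: ref 3 -> HIT, frames=[3,-] (faults so far: 1)
  step 4: ref 2 -> FAULT, frames=[3,2] (faults so far: 2)
  step 5: ref 1 -> FAULT, evict 2, frames=[3,1] (faults so far: 3)
  step 6: ref 3 -> HIT, frames=[3,1] (faults so far: 3)
  step 7: ref 4 -> FAULT, evict 1, frames=[3,4] (faults so far: 4)
  step 8: ref 3 -> HIT, frames=[3,4] (faults so far: 4)
  step 9: ref 3 -> HIT, frames=[3,4] (faults so far: 4)
  Optimal total faults: 4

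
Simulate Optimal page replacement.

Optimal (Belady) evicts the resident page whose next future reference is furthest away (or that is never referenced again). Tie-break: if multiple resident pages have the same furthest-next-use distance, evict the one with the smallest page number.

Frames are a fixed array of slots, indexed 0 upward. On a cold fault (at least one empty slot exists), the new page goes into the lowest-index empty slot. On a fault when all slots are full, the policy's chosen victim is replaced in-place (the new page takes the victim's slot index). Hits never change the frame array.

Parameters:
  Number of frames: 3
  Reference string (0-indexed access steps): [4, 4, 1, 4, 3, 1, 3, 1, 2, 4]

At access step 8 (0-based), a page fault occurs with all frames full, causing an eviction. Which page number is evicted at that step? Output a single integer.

Answer: 1

Derivation:
Step 0: ref 4 -> FAULT, frames=[4,-,-]
Step 1: ref 4 -> HIT, frames=[4,-,-]
Step 2: ref 1 -> FAULT, frames=[4,1,-]
Step 3: ref 4 -> HIT, frames=[4,1,-]
Step 4: ref 3 -> FAULT, frames=[4,1,3]
Step 5: ref 1 -> HIT, frames=[4,1,3]
Step 6: ref 3 -> HIT, frames=[4,1,3]
Step 7: ref 1 -> HIT, frames=[4,1,3]
Step 8: ref 2 -> FAULT, evict 1, frames=[4,2,3]
At step 8: evicted page 1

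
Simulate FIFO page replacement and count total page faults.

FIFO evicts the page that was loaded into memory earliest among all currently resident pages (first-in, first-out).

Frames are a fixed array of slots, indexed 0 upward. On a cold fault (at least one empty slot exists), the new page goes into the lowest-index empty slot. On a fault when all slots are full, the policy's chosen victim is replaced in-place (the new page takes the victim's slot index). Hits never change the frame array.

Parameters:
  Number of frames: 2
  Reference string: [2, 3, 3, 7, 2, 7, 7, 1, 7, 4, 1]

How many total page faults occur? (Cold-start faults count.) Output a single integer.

Answer: 8

Derivation:
Step 0: ref 2 → FAULT, frames=[2,-]
Step 1: ref 3 → FAULT, frames=[2,3]
Step 2: ref 3 → HIT, frames=[2,3]
Step 3: ref 7 → FAULT (evict 2), frames=[7,3]
Step 4: ref 2 → FAULT (evict 3), frames=[7,2]
Step 5: ref 7 → HIT, frames=[7,2]
Step 6: ref 7 → HIT, frames=[7,2]
Step 7: ref 1 → FAULT (evict 7), frames=[1,2]
Step 8: ref 7 → FAULT (evict 2), frames=[1,7]
Step 9: ref 4 → FAULT (evict 1), frames=[4,7]
Step 10: ref 1 → FAULT (evict 7), frames=[4,1]
Total faults: 8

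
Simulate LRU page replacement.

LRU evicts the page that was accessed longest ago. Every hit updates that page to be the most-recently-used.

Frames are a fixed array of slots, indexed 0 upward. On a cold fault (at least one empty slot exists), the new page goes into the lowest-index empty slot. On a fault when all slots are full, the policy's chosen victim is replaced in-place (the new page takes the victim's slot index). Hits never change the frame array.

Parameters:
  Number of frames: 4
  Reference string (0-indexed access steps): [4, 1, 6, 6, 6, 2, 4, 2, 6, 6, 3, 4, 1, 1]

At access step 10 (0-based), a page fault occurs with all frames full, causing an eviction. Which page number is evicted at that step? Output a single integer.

Answer: 1

Derivation:
Step 0: ref 4 -> FAULT, frames=[4,-,-,-]
Step 1: ref 1 -> FAULT, frames=[4,1,-,-]
Step 2: ref 6 -> FAULT, frames=[4,1,6,-]
Step 3: ref 6 -> HIT, frames=[4,1,6,-]
Step 4: ref 6 -> HIT, frames=[4,1,6,-]
Step 5: ref 2 -> FAULT, frames=[4,1,6,2]
Step 6: ref 4 -> HIT, frames=[4,1,6,2]
Step 7: ref 2 -> HIT, frames=[4,1,6,2]
Step 8: ref 6 -> HIT, frames=[4,1,6,2]
Step 9: ref 6 -> HIT, frames=[4,1,6,2]
Step 10: ref 3 -> FAULT, evict 1, frames=[4,3,6,2]
At step 10: evicted page 1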